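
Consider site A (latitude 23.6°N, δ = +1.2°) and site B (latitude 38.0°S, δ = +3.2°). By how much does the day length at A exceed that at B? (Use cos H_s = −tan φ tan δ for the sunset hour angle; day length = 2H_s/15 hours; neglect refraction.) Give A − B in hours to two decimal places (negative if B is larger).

A: H_s = arccos(−tan 23.6° · tan 1.2°) = 90.52°, so 2H_s/15 = 12.0693 h.
B: H_s = arccos(−tan -38.0° · tan 3.2°) = 87.50°, so 2H_s/15 = 11.6667 h.
A − B = 12.0693 − 11.6667 = 0.4026 h.

+0.40 h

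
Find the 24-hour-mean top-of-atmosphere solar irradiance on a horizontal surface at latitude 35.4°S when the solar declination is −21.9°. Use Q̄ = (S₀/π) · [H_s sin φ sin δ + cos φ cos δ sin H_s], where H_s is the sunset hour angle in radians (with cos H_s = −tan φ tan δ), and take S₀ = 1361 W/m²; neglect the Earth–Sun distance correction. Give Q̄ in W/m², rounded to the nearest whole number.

cos H_s = −tan(-35.4°) · tan(-21.9°) = -0.2857, so H_s = arccos(-0.2857) = 106.60°. In radians, H_s = 1.8605.
H_s sin φ sin δ = 1.8605 × -0.5793 × -0.3730 = 0.4020.
cos φ cos δ sin H_s = 0.8151 × 0.9278 × 0.9583 = 0.7247.
Q̄ = (1361/π) × (0.4020 + 0.7247) = 433.22 × 1.1267 = 488.11 W/m².

488 W/m²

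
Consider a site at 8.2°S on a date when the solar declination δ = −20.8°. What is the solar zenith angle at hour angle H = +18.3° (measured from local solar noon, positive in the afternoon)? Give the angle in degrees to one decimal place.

21.7°

cos θ_z = sin φ sin δ + cos φ cos δ cos H = (-0.1426)(-0.3551) + (0.9898)(0.9348)(0.9494) = 0.9291.
θ_z = arccos(0.9291) = 21.71°.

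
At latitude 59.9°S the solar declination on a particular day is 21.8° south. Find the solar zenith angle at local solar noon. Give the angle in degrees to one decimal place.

At local solar noon the hour angle is zero, so the zenith angle is |φ − δ| = |-59.9° − (-21.8°)| = 38.1°.

38.1°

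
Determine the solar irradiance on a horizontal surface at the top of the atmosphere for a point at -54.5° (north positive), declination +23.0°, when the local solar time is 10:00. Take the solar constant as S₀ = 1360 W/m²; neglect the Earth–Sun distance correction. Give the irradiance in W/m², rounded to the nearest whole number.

Hour angle H = 15° × (10 − 12) = -30.00°.
cos θ_z = sin φ sin δ + cos φ cos δ cos H = (-0.8141)(0.3907) + (0.5807)(0.9205)(0.8660) = 0.1448.
Top-of-atmosphere irradiance = S₀ cos θ_z = 1360 × 0.1448 = 196.93 W/m².

197 W/m²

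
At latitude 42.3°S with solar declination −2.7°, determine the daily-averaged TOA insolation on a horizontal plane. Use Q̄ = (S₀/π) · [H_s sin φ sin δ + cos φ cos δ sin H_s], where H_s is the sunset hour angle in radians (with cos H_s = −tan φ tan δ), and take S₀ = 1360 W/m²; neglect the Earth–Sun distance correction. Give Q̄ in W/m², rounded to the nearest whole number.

342 W/m²

cos H_s = −tan(-42.3°) · tan(-2.7°) = -0.0429, so H_s = arccos(-0.0429) = 92.46°. In radians, H_s = 1.6137.
H_s sin φ sin δ = 1.6137 × -0.6730 × -0.0471 = 0.0512.
cos φ cos δ sin H_s = 0.7396 × 0.9989 × 0.9991 = 0.7381.
Q̄ = (1360/π) × (0.0512 + 0.7381) = 432.90 × 0.7893 = 341.69 W/m².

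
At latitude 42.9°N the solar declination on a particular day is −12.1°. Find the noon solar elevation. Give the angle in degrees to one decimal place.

35.0°

At local solar noon the hour angle is zero, so the elevation is 90° − |φ − δ| = 90° − |42.9° − (-12.1°)| = 90° − 55.0° = 35.0°.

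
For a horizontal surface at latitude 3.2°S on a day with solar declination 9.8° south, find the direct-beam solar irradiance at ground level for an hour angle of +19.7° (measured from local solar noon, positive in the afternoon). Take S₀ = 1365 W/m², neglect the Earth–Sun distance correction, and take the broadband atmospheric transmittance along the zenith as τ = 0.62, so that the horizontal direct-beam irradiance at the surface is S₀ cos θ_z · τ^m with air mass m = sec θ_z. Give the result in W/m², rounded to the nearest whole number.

766 W/m²

cos θ_z = sin φ sin δ + cos φ cos δ cos H = (-0.0558)(-0.1702) + (0.9984)(0.9854)(0.9415) = 0.9358.
Air mass m = 1/cos θ_z = 1/0.9358 = 1.069; τ^m = 0.62^1.069 = 0.5999.
Surface direct beam = 1365 × 0.9358 × 0.5999 = 766.29 W/m².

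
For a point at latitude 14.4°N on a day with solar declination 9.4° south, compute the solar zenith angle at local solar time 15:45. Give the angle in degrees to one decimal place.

Hour angle H = 15° × (15.75 − 12) = 56.25°.
cos θ_z = sin(14.4°) sin(-9.4°) + cos(14.4°) cos(-9.4°) cos(56.25°) = -0.0406 + 0.5309 = 0.4903.
θ_z = arccos(0.4903) = 60.64°.

60.6°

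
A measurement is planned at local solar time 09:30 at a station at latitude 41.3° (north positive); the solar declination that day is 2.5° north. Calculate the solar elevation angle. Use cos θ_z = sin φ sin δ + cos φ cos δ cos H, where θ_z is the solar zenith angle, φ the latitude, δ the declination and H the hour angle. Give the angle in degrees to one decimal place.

Hour angle H = 15° × (9.5 − 12) = -37.50°.
With φ = 41.3°, δ = 2.5°, H = -37.50°: sin φ sin δ = 0.0288, cos φ cos δ cos H = 0.5955, so cos θ_z = 0.6243.
θ_z = arccos(0.6243) = 51.37°, so the elevation is 90° − 51.37° = 38.63°.

38.6°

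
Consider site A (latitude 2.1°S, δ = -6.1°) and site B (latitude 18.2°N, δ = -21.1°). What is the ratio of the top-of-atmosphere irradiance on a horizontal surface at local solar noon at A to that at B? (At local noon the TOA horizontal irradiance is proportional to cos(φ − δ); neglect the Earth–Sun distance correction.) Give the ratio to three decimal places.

A: cos θ_z = cos(-2.1° − (-6.1°)) = 0.9976.
B: cos θ_z = cos(18.2° − (-21.1°)) = 0.7738.
Ratio A/B = 0.9976 / 0.7738 = 1.2892.

1.289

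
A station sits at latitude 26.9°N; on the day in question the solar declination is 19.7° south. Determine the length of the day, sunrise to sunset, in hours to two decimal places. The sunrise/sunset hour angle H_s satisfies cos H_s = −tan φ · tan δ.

10.60 hours

The sunset hour angle satisfies cos H_s = −tan φ tan δ = 0.1817, giving H_s = 79.53°.
Day length = 2 H_s / 15° h⁻¹ = 159.06° / 15 = 10.604 h.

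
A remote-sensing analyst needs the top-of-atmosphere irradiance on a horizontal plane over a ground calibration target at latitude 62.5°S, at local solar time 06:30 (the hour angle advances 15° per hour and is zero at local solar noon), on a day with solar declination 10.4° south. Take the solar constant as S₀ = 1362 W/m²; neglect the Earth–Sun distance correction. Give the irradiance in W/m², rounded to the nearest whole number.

299 W/m²

Hour angle H = 15° × (6.5 − 12) = -82.50°.
With φ = -62.5°, δ = -10.4°, H = -82.50°: sin φ sin δ = 0.1601, cos φ cos δ cos H = 0.0593, so cos θ_z = 0.2194.
Top-of-atmosphere irradiance = S₀ cos θ_z = 1362 × 0.2194 = 298.82 W/m².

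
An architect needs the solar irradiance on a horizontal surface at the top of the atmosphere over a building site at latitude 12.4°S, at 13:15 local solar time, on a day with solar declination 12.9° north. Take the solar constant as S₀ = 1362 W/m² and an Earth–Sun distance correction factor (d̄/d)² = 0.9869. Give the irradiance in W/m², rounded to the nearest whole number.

Hour angle H = 15° × (13.25 − 12) = 18.75°.
With φ = -12.4°, δ = 12.9°, H = 18.75°: sin φ sin δ = -0.0479, cos φ cos δ cos H = 0.9015, so cos θ_z = 0.8536.
Top-of-atmosphere irradiance = S₀ (d̄/d)² cos θ_z = 1362 × 0.9869 × 0.8536 = 1147.37 W/m².

1147 W/m²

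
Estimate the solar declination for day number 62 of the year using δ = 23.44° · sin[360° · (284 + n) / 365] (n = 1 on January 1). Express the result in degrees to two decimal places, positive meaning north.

360 × (284 + 62) / 365 = 341.260°; sin(341.260°) = -0.3213.
δ = 23.44 × -0.3213 = -7.531° ≈ -7.53°.

-7.53°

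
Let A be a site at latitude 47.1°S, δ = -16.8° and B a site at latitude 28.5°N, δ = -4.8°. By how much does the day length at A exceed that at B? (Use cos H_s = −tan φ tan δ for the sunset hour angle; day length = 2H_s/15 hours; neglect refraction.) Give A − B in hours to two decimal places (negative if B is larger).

+2.88 h

A: H_s = arccos(−tan -47.1° · tan -16.8°) = 108.96°, so 2H_s/15 = 14.5280 h.
B: H_s = arccos(−tan 28.5° · tan -4.8°) = 87.39°, so 2H_s/15 = 11.6520 h.
A − B = 14.5280 − 11.6520 = 2.8760 h.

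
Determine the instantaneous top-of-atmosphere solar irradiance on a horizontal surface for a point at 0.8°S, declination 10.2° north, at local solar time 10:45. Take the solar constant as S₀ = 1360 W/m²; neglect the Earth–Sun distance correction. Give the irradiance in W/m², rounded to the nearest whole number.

1264 W/m²

Hour angle H = 15° × (10.75 − 12) = -18.75°.
With φ = -0.8°, δ = 10.2°, H = -18.75°: sin φ sin δ = -0.0025, cos φ cos δ cos H = 0.9319, so cos θ_z = 0.9294.
Top-of-atmosphere irradiance = S₀ cos θ_z = 1360 × 0.9294 = 1263.98 W/m².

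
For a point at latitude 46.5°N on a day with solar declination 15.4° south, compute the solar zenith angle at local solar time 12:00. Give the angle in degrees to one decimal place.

61.9°

Hour angle H = 15° × (12 − 12) = 0.00°.
cos θ_z = sin(46.5°) sin(-15.4°) + cos(46.5°) cos(-15.4°) cos(0.00°) = -0.1926 + 0.6636 = 0.4710.
θ_z = arccos(0.4710) = 61.90°.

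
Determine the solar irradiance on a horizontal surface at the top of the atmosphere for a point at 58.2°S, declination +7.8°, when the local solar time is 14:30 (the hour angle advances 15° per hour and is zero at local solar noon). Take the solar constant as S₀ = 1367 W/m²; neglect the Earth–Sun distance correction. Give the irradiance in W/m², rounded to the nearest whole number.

409 W/m²

Hour angle H = 15° × (14.5 − 12) = 37.50°.
With φ = -58.2°, δ = 7.8°, H = 37.50°: sin φ sin δ = -0.1153, cos φ cos δ cos H = 0.4142, so cos θ_z = 0.2989.
Top-of-atmosphere irradiance = S₀ cos θ_z = 1367 × 0.2989 = 408.60 W/m².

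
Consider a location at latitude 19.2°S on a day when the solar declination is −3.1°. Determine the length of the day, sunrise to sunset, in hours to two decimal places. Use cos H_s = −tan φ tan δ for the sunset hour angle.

cos H_s = −tan(-19.2°) · tan(-3.1°) = -0.0189, so H_s = arccos(-0.0189) = 91.08°.
Day length = 2 H_s / 15° h⁻¹ = 182.16° / 15 = 12.144 h.

12.14 hours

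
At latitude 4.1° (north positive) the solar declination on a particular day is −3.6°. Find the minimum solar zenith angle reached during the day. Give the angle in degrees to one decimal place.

7.7°

At local solar noon the hour angle is zero, so the zenith angle is |φ − δ| = |4.1° − (-3.6°)| = 7.7°.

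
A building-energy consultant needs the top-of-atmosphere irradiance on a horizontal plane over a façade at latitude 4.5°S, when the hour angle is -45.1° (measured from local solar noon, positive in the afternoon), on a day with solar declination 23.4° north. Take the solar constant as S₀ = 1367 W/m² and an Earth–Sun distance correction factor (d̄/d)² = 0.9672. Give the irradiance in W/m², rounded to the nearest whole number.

cos θ_z = sin φ sin δ + cos φ cos δ cos H = (-0.0785)(0.3971) + (0.9969)(0.9178)(0.7059) = 0.6147.
Top-of-atmosphere irradiance = S₀ (d̄/d)² cos θ_z = 1367 × 0.9672 × 0.6147 = 812.73 W/m².

813 W/m²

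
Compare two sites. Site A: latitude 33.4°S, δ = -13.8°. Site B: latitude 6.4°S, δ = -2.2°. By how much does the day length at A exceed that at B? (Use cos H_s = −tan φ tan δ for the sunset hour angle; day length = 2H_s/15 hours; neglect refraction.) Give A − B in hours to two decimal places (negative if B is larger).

A: H_s = arccos(−tan -33.4° · tan -13.8°) = 99.32°, so 2H_s/15 = 13.2427 h.
B: H_s = arccos(−tan -6.4° · tan -2.2°) = 90.25°, so 2H_s/15 = 12.0333 h.
A − B = 13.2427 − 12.0333 = 1.2094 h.

+1.21 h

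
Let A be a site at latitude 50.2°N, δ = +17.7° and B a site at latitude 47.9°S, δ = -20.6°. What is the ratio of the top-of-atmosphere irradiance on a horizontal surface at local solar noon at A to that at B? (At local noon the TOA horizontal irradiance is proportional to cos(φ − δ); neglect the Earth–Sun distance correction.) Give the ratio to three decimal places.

A: cos θ_z = cos(50.2° − (17.7°)) = 0.8434.
B: cos θ_z = cos(-47.9° − (-20.6°)) = 0.8886.
Ratio A/B = 0.8434 / 0.8886 = 0.9491.

0.949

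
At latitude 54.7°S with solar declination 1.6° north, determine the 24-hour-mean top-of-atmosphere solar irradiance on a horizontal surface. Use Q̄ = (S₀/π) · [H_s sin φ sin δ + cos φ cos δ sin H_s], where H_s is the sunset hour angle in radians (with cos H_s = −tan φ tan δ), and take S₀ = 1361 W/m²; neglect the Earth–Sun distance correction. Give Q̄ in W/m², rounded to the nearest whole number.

−tan φ tan δ = −(-1.4124)(0.0279) = 0.0394; H_s = arccos(0.0394) = 87.74°. In radians, H_s = 1.5314.
H_s sin φ sin δ = 1.5314 × -0.8161 × 0.0279 = -0.0349.
cos φ cos δ sin H_s = 0.5779 × 0.9996 × 0.9992 = 0.5772.
Q̄ = (1361/π) × (-0.0349 + 0.5772) = 433.22 × 0.5423 = 234.94 W/m².

235 W/m²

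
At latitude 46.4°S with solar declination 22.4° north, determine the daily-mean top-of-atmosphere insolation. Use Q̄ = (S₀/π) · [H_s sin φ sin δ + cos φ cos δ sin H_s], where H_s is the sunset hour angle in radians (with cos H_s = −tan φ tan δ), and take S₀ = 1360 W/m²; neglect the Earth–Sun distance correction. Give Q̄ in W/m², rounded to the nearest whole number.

The sunset hour angle satisfies cos H_s = −tan φ tan δ = 0.4328, giving H_s = 64.35°. In radians, H_s = 1.1231.
H_s sin φ sin δ = 1.1231 × -0.7242 × 0.3811 = -0.3100.
cos φ cos δ sin H_s = 0.6896 × 0.9245 × 0.9014 = 0.5747.
Q̄ = (1360/π) × (-0.3100 + 0.5747) = 432.90 × 0.2647 = 114.59 W/m².

115 W/m²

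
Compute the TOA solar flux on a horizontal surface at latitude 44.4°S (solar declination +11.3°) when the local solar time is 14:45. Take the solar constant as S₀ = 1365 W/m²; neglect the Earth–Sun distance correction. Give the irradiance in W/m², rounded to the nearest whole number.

Hour angle H = 15° × (14.75 − 12) = 41.25°.
With φ = -44.4°, δ = 11.3°, H = 41.25°: sin φ sin δ = -0.1371, cos φ cos δ cos H = 0.5268, so cos θ_z = 0.3897.
Top-of-atmosphere irradiance = S₀ cos θ_z = 1365 × 0.3897 = 531.94 W/m².

532 W/m²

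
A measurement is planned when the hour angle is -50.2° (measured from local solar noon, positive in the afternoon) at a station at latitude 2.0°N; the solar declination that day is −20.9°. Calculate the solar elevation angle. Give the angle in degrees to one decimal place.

35.8°

With φ = 2.0°, δ = -20.9°, H = -50.20°: sin φ sin δ = -0.0124, cos φ cos δ cos H = 0.5976, so cos θ_z = 0.5852.
θ_z = arccos(0.5852) = 54.18°, so the elevation is 90° − 54.18° = 35.82°.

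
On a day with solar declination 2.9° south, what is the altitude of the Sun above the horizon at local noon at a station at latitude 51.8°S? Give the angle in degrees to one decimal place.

At local solar noon the hour angle is zero, so the elevation is 90° − |φ − δ| = 90° − |-51.8° − (-2.9°)| = 90° − 48.9° = 41.1°.

41.1°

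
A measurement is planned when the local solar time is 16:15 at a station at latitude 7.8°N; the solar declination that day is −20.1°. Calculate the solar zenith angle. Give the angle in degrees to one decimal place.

68.6°

Hour angle H = 15° × (16.25 − 12) = 63.75°.
cos θ_z = sin(7.8°) sin(-20.1°) + cos(7.8°) cos(-20.1°) cos(63.75°) = -0.0466 + 0.4115 = 0.3649.
θ_z = arccos(0.3649) = 68.60°.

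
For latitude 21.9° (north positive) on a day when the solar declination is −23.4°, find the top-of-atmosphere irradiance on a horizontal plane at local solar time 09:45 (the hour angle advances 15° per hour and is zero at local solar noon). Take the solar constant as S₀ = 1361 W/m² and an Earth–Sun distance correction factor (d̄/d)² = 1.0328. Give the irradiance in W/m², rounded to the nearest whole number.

Hour angle H = 15° × (9.75 − 12) = -33.75°.
cos θ_z = sin(21.9°) sin(-23.4°) + cos(21.9°) cos(-23.4°) cos(-33.75°) = -0.1481 + 0.7080 = 0.5599.
Top-of-atmosphere irradiance = S₀ (d̄/d)² cos θ_z = 1361 × 1.0328 × 0.5599 = 787.02 W/m².

787 W/m²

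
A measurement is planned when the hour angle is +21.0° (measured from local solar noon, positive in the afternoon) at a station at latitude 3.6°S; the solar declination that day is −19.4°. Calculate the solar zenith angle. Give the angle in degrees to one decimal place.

cos θ_z = sin(-3.6°) sin(-19.4°) + cos(-3.6°) cos(-19.4°) cos(21.00°) = 0.0209 + 0.8788 = 0.8997.
θ_z = arccos(0.8997) = 25.88°.

25.9°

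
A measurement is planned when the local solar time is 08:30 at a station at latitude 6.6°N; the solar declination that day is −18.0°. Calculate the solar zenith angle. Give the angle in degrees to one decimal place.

57.3°

Hour angle H = 15° × (8.5 − 12) = -52.50°.
With φ = 6.6°, δ = -18.0°, H = -52.50°: sin φ sin δ = -0.0355, cos φ cos δ cos H = 0.5751, so cos θ_z = 0.5396.
θ_z = arccos(0.5396) = 57.34°.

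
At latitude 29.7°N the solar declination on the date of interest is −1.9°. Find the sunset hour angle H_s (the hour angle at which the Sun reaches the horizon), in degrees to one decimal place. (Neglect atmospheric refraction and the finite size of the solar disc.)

The sunset hour angle satisfies cos H_s = −tan φ tan δ = 0.0189, giving H_s = 88.92°.

88.9°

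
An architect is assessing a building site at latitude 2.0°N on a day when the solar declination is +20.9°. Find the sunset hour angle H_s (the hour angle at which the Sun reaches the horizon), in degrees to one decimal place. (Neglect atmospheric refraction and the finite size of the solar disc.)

cos H_s = −tan(2.0°) · tan(20.9°) = -0.0133, so H_s = arccos(-0.0133) = 90.76°.

90.8°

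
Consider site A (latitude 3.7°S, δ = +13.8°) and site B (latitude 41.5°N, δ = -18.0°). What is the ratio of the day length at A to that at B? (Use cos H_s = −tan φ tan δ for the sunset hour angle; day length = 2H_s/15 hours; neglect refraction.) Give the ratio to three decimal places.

A: H_s = arccos(−tan -3.7° · tan 13.8°) = 89.09°, so 2H_s/15 = 11.8787 h.
B: H_s = arccos(−tan 41.5° · tan -18.0°) = 73.29°, so 2H_s/15 = 9.7720 h.
Ratio A/B = 11.8787 / 9.7720 = 1.2156.

1.216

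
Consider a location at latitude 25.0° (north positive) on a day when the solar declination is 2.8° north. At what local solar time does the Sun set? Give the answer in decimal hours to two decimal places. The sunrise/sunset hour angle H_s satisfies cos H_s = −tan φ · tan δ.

18.09 h

−tan φ tan δ = −(0.4663)(0.0489) = -0.0228; H_s = arccos(-0.0228) = 91.31°.
Sunset is at 12 + H_s/15 = 12 + 6.087 = 18.087 h local solar time.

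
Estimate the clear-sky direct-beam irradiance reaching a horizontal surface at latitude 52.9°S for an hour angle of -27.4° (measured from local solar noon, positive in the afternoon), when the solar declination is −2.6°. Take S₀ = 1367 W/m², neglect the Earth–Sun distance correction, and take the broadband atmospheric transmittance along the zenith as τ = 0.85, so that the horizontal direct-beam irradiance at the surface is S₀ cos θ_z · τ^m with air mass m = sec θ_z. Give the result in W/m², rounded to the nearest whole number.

587 W/m²

cos θ_z = sin(-52.9°) sin(-2.6°) + cos(-52.9°) cos(-2.6°) cos(-27.40°) = 0.0362 + 0.5350 = 0.5712.
Air mass m = 1/cos θ_z = 1/0.5712 = 1.751; τ^m = 0.85^1.751 = 0.7523.
Surface direct beam = 1367 × 0.5712 × 0.7523 = 587.42 W/m².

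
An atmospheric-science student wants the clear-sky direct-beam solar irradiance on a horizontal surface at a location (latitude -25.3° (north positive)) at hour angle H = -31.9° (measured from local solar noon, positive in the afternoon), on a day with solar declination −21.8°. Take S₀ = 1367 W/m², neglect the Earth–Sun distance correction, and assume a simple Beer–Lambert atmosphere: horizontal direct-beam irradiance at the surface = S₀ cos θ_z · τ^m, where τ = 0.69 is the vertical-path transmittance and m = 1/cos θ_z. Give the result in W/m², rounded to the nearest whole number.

cos θ_z = sin φ sin δ + cos φ cos δ cos H = (-0.4274)(-0.3714) + (0.9041)(0.9285)(0.8490) = 0.8714.
Air mass m = 1/cos θ_z = 1/0.8714 = 1.148; τ^m = 0.69^1.148 = 0.6531.
Surface direct beam = 1367 × 0.8714 × 0.6531 = 777.98 W/m².

778 W/m²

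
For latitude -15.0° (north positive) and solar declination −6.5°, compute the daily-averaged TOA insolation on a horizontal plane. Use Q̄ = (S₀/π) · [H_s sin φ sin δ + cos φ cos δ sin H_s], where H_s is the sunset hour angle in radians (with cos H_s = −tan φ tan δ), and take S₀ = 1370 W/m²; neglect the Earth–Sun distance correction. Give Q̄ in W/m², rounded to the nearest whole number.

439 W/m²

cos H_s = −tan(-15.0°) · tan(-6.5°) = -0.0305, so H_s = arccos(-0.0305) = 91.75°. In radians, H_s = 1.6013.
H_s sin φ sin δ = 1.6013 × -0.2588 × -0.1132 = 0.0469.
cos φ cos δ sin H_s = 0.9659 × 0.9936 × 0.9995 = 0.9592.
Q̄ = (1370/π) × (0.0469 + 0.9592) = 436.08 × 1.0061 = 438.74 W/m².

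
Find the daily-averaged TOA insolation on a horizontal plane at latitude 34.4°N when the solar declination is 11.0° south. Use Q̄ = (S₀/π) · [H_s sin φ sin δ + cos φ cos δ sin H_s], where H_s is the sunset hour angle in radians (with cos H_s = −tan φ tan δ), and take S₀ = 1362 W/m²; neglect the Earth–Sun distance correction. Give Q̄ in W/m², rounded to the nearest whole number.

281 W/m²

−tan φ tan δ = −(0.6847)(-0.1944) = 0.1331; H_s = arccos(0.1331) = 82.35°. In radians, H_s = 1.4373.
H_s sin φ sin δ = 1.4373 × 0.5650 × -0.1908 = -0.1549.
cos φ cos δ sin H_s = 0.8251 × 0.9816 × 0.9911 = 0.8027.
Q̄ = (1362/π) × (-0.1549 + 0.8027) = 433.54 × 0.6478 = 280.85 W/m².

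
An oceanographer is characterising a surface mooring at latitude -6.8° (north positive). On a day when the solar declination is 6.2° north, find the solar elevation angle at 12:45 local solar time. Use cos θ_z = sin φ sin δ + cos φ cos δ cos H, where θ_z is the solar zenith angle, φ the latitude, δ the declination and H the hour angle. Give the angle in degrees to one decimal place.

72.8°

Hour angle H = 15° × (12.75 − 12) = 11.25°.
With φ = -6.8°, δ = 6.2°, H = 11.25°: sin φ sin δ = -0.0128, cos φ cos δ cos H = 0.9682, so cos θ_z = 0.9554.
θ_z = arccos(0.9554) = 17.18°, so the elevation is 90° − 17.18° = 72.82°.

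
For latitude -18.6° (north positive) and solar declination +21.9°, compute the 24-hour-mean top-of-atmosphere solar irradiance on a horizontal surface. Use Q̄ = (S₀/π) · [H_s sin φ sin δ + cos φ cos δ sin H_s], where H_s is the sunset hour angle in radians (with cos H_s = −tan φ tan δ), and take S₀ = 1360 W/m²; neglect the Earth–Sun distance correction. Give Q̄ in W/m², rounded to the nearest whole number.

cos H_s = −tan(-18.6°) · tan(21.9°) = 0.1353, so H_s = arccos(0.1353) = 82.22°. In radians, H_s = 1.4350.
H_s sin φ sin δ = 1.4350 × -0.3190 × 0.3730 = -0.1707.
cos φ cos δ sin H_s = 0.9478 × 0.9278 × 0.9908 = 0.8713.
Q̄ = (1360/π) × (-0.1707 + 0.8713) = 432.90 × 0.7006 = 303.29 W/m².

303 W/m²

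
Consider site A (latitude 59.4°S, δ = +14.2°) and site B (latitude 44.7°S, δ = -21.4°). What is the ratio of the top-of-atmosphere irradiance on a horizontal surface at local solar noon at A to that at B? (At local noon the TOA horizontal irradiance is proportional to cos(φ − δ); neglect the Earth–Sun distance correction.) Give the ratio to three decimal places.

0.307

A: cos θ_z = cos(-59.4° − (14.2°)) = 0.2823.
B: cos θ_z = cos(-44.7° − (-21.4°)) = 0.9184.
Ratio A/B = 0.2823 / 0.9184 = 0.3074.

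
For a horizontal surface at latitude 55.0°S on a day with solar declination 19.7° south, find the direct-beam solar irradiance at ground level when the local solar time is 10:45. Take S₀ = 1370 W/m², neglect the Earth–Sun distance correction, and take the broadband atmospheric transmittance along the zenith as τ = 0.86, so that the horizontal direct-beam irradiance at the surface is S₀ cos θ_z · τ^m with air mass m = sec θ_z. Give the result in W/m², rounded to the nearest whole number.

891 W/m²

Hour angle H = 15° × (10.75 − 12) = -18.75°.
cos θ_z = sin φ sin δ + cos φ cos δ cos H = (-0.8192)(-0.3371) + (0.5736)(0.9415)(0.9469) = 0.7875.
Air mass m = 1/cos θ_z = 1/0.7875 = 1.270; τ^m = 0.86^1.270 = 0.8257.
Surface direct beam = 1370 × 0.7875 × 0.8257 = 890.83 W/m².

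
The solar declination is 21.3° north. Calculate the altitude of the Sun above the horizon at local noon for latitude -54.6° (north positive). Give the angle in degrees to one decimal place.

At local solar noon the hour angle is zero, so the elevation is 90° − |φ − δ| = 90° − |-54.6° − (21.3°)| = 90° − 75.9° = 14.1°.

14.1°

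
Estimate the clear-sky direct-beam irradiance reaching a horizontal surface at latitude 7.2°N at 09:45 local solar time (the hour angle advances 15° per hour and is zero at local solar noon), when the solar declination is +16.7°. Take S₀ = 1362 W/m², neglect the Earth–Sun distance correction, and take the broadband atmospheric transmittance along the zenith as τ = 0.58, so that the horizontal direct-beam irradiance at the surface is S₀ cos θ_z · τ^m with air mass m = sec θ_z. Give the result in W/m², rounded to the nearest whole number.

Hour angle H = 15° × (9.75 − 12) = -33.75°.
With φ = 7.2°, δ = 16.7°, H = -33.75°: sin φ sin δ = 0.0360, cos φ cos δ cos H = 0.7901, so cos θ_z = 0.8261.
Air mass m = 1/cos θ_z = 1/0.8261 = 1.211; τ^m = 0.58^1.211 = 0.5170.
Surface direct beam = 1362 × 0.8261 × 0.5170 = 581.70 W/m².

582 W/m²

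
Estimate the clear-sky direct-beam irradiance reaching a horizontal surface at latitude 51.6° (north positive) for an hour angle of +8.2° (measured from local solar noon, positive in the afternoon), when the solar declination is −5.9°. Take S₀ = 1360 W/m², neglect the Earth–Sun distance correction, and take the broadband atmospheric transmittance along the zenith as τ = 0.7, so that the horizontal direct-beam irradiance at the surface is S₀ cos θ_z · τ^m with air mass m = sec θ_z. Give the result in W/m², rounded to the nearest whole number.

cos θ_z = sin(51.6°) sin(-5.9°) + cos(51.6°) cos(-5.9°) cos(8.20°) = -0.0806 + 0.6115 = 0.5309.
Air mass m = 1/cos θ_z = 1/0.5309 = 1.884; τ^m = 0.7^1.884 = 0.5107.
Surface direct beam = 1360 × 0.5309 × 0.5107 = 368.74 W/m².

369 W/m²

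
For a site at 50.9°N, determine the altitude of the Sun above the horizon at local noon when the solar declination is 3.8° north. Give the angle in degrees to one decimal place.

42.9°

At local solar noon the hour angle is zero, so the elevation is 90° − |φ − δ| = 90° − |50.9° − (3.8°)| = 90° − 47.1° = 42.9°.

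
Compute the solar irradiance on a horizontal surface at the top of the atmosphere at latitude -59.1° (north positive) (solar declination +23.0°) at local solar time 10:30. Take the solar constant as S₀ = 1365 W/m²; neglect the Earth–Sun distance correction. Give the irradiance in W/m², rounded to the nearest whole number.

138 W/m²

Hour angle H = 15° × (10.5 − 12) = -22.50°.
cos θ_z = sin φ sin δ + cos φ cos δ cos H = (-0.8581)(0.3907) + (0.5135)(0.9205)(0.9239) = 0.1014.
Top-of-atmosphere irradiance = S₀ cos θ_z = 1365 × 0.1014 = 138.41 W/m².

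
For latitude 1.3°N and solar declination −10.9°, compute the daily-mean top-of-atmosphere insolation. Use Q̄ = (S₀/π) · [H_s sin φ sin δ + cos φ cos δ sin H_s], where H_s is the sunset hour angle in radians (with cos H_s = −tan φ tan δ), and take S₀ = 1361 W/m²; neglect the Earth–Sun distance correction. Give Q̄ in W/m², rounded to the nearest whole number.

cos H_s = −tan(1.3°) · tan(-10.9°) = 0.0044, so H_s = arccos(0.0044) = 89.75°. In radians, H_s = 1.5664.
H_s sin φ sin δ = 1.5664 × 0.0227 × -0.1891 = -0.0067.
cos φ cos δ sin H_s = 0.9997 × 0.9820 × 1.0000 = 0.9817.
Q̄ = (1361/π) × (-0.0067 + 0.9817) = 433.22 × 0.9750 = 422.39 W/m².

422 W/m²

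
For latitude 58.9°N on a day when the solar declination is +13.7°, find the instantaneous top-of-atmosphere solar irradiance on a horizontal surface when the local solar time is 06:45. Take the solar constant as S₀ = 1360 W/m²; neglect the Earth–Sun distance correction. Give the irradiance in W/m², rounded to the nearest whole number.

409 W/m²

Hour angle H = 15° × (6.75 − 12) = -78.75°.
With φ = 58.9°, δ = 13.7°, H = -78.75°: sin φ sin δ = 0.2028, cos φ cos δ cos H = 0.0979, so cos θ_z = 0.3007.
Top-of-atmosphere irradiance = S₀ cos θ_z = 1360 × 0.3007 = 408.95 W/m².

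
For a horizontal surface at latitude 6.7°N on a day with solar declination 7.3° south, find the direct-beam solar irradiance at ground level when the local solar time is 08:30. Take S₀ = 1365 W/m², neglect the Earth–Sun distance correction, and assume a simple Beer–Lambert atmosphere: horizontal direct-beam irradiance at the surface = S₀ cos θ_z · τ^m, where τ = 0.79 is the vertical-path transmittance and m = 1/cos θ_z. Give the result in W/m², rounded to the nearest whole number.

534 W/m²

Hour angle H = 15° × (8.5 − 12) = -52.50°.
cos θ_z = sin(6.7°) sin(-7.3°) + cos(6.7°) cos(-7.3°) cos(-52.50°) = -0.0148 + 0.5997 = 0.5849.
Air mass m = 1/cos θ_z = 1/0.5849 = 1.710; τ^m = 0.79^1.710 = 0.6683.
Surface direct beam = 1365 × 0.5849 × 0.6683 = 533.56 W/m².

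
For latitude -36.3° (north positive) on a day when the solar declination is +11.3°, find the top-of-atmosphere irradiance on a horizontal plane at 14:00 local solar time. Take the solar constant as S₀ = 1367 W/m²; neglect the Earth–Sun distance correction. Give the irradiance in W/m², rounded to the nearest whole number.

777 W/m²

Hour angle H = 15° × (14 − 12) = 30.00°.
cos θ_z = sin(-36.3°) sin(11.3°) + cos(-36.3°) cos(11.3°) cos(30.00°) = -0.1160 + 0.6844 = 0.5684.
Top-of-atmosphere irradiance = S₀ cos θ_z = 1367 × 0.5684 = 777.00 W/m².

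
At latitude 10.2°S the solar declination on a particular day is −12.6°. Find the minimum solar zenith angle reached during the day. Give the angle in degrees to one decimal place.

At local solar noon the hour angle is zero, so the zenith angle is |φ − δ| = |-10.2° − (-12.6°)| = 2.4°.

2.4°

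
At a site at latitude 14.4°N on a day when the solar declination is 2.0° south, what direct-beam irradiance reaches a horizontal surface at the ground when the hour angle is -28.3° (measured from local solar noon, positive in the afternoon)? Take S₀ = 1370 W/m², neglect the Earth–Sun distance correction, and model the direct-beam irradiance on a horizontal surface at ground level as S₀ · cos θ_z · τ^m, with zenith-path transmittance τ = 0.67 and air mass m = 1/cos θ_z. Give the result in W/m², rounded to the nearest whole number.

719 W/m²

cos θ_z = sin(14.4°) sin(-2.0°) + cos(14.4°) cos(-2.0°) cos(-28.30°) = -0.0087 + 0.8523 = 0.8436.
Air mass m = 1/cos θ_z = 1/0.8436 = 1.185; τ^m = 0.67^1.185 = 0.6222.
Surface direct beam = 1370 × 0.8436 × 0.6222 = 719.10 W/m².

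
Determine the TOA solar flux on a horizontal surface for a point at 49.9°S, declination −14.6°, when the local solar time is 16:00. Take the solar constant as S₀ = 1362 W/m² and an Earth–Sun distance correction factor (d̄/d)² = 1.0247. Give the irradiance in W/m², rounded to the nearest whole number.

Hour angle H = 15° × (16 − 12) = 60.00°.
With φ = -49.9°, δ = -14.6°, H = 60.00°: sin φ sin δ = 0.1928, cos φ cos δ cos H = 0.3117, so cos θ_z = 0.5045.
Top-of-atmosphere irradiance = S₀ (d̄/d)² cos θ_z = 1362 × 1.0247 × 0.5045 = 704.10 W/m².

704 W/m²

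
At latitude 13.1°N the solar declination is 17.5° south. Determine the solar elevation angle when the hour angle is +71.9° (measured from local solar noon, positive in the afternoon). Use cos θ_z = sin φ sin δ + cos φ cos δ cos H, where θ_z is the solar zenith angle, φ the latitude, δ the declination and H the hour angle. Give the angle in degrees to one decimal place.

With φ = 13.1°, δ = -17.5°, H = 71.90°: sin φ sin δ = -0.0682, cos φ cos δ cos H = 0.2886, so cos θ_z = 0.2204.
θ_z = arccos(0.2204) = 77.27°, so the elevation is 90° − 77.27° = 12.73°.

12.7°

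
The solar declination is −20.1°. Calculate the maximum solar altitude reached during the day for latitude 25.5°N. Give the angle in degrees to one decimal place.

At local solar noon the hour angle is zero, so the elevation is 90° − |φ − δ| = 90° − |25.5° − (-20.1°)| = 90° − 45.6° = 44.4°.

44.4°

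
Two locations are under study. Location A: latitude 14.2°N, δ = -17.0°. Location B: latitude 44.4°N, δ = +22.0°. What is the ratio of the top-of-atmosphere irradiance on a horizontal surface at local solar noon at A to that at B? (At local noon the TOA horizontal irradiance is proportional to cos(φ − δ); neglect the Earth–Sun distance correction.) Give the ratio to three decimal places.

0.925

A: cos θ_z = cos(14.2° − (-17.0°)) = 0.8554.
B: cos θ_z = cos(44.4° − (22.0°)) = 0.9245.
Ratio A/B = 0.8554 / 0.9245 = 0.9253.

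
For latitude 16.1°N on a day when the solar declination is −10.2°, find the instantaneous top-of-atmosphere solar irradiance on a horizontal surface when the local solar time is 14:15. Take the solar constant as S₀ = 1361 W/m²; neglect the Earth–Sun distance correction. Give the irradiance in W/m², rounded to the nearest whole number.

1003 W/m²

Hour angle H = 15° × (14.25 − 12) = 33.75°.
With φ = 16.1°, δ = -10.2°, H = 33.75°: sin φ sin δ = -0.0491, cos φ cos δ cos H = 0.7862, so cos θ_z = 0.7371.
Top-of-atmosphere irradiance = S₀ cos θ_z = 1361 × 0.7371 = 1003.19 W/m².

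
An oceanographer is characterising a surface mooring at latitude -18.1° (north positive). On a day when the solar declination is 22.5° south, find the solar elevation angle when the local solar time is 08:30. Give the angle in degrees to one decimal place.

40.8°

Hour angle H = 15° × (8.5 − 12) = -52.50°.
cos θ_z = sin φ sin δ + cos φ cos δ cos H = (-0.3107)(-0.3827) + (0.9505)(0.9239)(0.6088) = 0.6535.
θ_z = arccos(0.6535) = 49.19°, so the elevation is 90° − 49.19° = 40.81°.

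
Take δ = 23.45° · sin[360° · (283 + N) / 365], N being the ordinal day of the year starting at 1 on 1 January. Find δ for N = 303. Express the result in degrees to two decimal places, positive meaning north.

360 × (283 + 303) / 365 = 577.973°; sin(577.973°) = -0.6153.
δ = 23.45 × -0.6153 = -14.429° ≈ -14.43°.

-14.43°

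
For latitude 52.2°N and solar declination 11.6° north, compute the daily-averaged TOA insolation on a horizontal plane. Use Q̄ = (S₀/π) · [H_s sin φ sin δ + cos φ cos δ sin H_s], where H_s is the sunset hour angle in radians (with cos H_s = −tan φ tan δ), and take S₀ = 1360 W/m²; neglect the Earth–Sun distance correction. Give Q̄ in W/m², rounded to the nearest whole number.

−tan φ tan δ = −(1.2892)(0.2053) = -0.2647; H_s = arccos(-0.2647) = 105.35°. In radians, H_s = 1.8387.
H_s sin φ sin δ = 1.8387 × 0.7902 × 0.2011 = 0.2922.
cos φ cos δ sin H_s = 0.6129 × 0.9796 × 0.9643 = 0.5790.
Q̄ = (1360/π) × (0.2922 + 0.5790) = 432.90 × 0.8712 = 377.14 W/m².

377 W/m²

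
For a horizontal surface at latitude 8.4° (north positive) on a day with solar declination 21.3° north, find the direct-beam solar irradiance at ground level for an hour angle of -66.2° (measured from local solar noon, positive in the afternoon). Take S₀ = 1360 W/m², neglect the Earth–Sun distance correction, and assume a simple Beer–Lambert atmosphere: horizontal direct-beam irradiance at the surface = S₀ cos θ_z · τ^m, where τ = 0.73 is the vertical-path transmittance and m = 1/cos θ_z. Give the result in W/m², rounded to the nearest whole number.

cos θ_z = sin(8.4°) sin(21.3°) + cos(8.4°) cos(21.3°) cos(-66.20°) = 0.0531 + 0.3719 = 0.4250.
Air mass m = 1/cos θ_z = 1/0.4250 = 2.353; τ^m = 0.73^2.353 = 0.4769.
Surface direct beam = 1360 × 0.4250 × 0.4769 = 275.65 W/m².

276 W/m²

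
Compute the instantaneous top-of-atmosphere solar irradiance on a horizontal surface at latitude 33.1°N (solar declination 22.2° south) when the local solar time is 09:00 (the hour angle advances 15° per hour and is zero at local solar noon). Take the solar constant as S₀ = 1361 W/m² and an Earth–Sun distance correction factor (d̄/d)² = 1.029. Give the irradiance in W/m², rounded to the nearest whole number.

Hour angle H = 15° × (9 − 12) = -45.00°.
cos θ_z = sin φ sin δ + cos φ cos δ cos H = (0.5461)(-0.3778) + (0.8377)(0.9259)(0.7071) = 0.3421.
Top-of-atmosphere irradiance = S₀ (d̄/d)² cos θ_z = 1361 × 1.029 × 0.3421 = 479.10 W/m².

479 W/m²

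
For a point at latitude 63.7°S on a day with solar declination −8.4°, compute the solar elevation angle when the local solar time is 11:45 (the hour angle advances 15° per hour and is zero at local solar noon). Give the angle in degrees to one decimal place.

34.6°

Hour angle H = 15° × (11.75 − 12) = -3.75°.
cos θ_z = sin φ sin δ + cos φ cos δ cos H = (-0.8965)(-0.1461) + (0.4431)(0.9893)(0.9979) = 0.5684.
θ_z = arccos(0.5684) = 55.36°, so the elevation is 90° − 55.36° = 34.64°.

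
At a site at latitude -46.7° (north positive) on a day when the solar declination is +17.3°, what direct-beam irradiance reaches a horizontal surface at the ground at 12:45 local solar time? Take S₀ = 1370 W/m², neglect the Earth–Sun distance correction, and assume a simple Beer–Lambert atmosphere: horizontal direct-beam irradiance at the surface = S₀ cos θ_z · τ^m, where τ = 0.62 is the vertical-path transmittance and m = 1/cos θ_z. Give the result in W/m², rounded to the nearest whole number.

Hour angle H = 15° × (12.75 − 12) = 11.25°.
cos θ_z = sin(-46.7°) sin(17.3°) + cos(-46.7°) cos(17.3°) cos(11.25°) = -0.2164 + 0.6422 = 0.4258.
Air mass m = 1/cos θ_z = 1/0.4258 = 2.349; τ^m = 0.62^2.349 = 0.3253.
Surface direct beam = 1370 × 0.4258 × 0.3253 = 189.76 W/m².

190 W/m²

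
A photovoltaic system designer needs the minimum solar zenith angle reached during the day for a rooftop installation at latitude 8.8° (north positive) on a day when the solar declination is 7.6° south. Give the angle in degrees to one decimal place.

16.4°

At local solar noon the hour angle is zero, so the zenith angle is |φ − δ| = |8.8° − (-7.6°)| = 16.4°.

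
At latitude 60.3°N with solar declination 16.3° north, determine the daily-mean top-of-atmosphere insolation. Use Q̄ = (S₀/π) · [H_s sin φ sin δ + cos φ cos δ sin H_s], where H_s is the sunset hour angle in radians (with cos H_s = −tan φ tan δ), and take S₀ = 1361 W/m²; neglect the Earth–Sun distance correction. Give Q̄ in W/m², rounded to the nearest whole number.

cos H_s = −tan(60.3°) · tan(16.3°) = -0.5127, so H_s = arccos(-0.5127) = 120.84°. In radians, H_s = 2.1091.
H_s sin φ sin δ = 2.1091 × 0.8686 × 0.2807 = 0.5142.
cos φ cos δ sin H_s = 0.4955 × 0.9598 × 0.8586 = 0.4083.
Q̄ = (1361/π) × (0.5142 + 0.4083) = 433.22 × 0.9225 = 399.65 W/m².

400 W/m²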